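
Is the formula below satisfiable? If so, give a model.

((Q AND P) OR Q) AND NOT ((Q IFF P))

Q = True, P = False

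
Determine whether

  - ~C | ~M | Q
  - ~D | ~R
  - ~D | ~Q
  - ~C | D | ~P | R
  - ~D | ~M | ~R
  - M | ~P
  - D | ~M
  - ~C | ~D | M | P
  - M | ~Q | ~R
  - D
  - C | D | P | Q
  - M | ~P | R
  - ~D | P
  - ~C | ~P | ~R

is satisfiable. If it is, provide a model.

Q: False, C: False, M: True, P: True, R: False, D: True

Unit clause (D) forces D = True.
In (~D | P) only P is left, so P = True.
In (~D | ~R) only ~R is left, so R = False.
In (~D | ~Q) only ~Q is left, so Q = False.
In (M | ~P) only M is left, so M = True.
In (~C | ~M | Q) only ~C is left, so C = False.
All clauses satisfied.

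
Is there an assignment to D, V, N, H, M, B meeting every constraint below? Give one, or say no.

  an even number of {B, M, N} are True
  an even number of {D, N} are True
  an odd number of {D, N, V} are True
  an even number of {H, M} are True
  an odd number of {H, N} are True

D = True; V = True; N = True; H = False; M = False; B = True

{B, M, N}: 2 true → even ✓
{D, N}: 2 true → even ✓
{D, N, V}: 3 true → odd ✓
{H, M}: 0 true → even ✓
{H, N}: 1 true → odd ✓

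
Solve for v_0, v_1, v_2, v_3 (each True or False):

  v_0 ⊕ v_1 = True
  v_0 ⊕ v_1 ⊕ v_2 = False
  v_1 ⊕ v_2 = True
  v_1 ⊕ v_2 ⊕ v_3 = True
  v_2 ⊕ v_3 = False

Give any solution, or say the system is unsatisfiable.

Adding constraints 1, 2, 3, 4, 5 mod 2: every variable appears an even number of times on the left, so the left side is 0.
But the right sides sum to 1 (mod 2). 0 ≠ 1 — the system is inconsistent.

Unsatisfiable — no assignment works.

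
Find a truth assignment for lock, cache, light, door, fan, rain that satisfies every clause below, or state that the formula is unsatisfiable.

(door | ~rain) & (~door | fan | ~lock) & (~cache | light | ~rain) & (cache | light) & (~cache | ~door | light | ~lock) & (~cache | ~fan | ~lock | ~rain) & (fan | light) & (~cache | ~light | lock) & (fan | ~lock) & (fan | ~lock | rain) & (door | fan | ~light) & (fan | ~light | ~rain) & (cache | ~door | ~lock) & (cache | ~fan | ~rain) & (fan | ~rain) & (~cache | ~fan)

Set lock = False.
Try cache = True:
  (~cache | ~light | lock) forces light = False.
  (~cache | light | ~rain) forces rain = False.
  (fan | light) forces fan = True.
  clause (~cache | ~fan) is falsified — backtrack.
So cache = False.
  then (cache | light) forces light = True.
Set door = True.
Set fan = False.
  then (fan | ~light | ~rain) forces rain = False.
All clauses satisfied.

lock = False; cache = False; light = True; door = True; fan = False; rain = False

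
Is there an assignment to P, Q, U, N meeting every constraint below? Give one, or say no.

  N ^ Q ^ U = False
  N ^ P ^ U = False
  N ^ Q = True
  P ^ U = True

P = False, Q = False, U = True, N = True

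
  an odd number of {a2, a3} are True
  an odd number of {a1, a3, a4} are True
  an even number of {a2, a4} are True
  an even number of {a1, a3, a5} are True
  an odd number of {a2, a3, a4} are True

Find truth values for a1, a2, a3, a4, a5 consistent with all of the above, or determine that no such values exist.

a1 = False, a2 = False, a3 = True, a4 = False, a5 = True

{a2, a3}: 1 true → odd ✓
{a1, a3, a4}: 1 true → odd ✓
{a2, a4}: 0 true → even ✓
{a1, a3, a5}: 2 true → even ✓
{a2, a3, a4}: 1 true → odd ✓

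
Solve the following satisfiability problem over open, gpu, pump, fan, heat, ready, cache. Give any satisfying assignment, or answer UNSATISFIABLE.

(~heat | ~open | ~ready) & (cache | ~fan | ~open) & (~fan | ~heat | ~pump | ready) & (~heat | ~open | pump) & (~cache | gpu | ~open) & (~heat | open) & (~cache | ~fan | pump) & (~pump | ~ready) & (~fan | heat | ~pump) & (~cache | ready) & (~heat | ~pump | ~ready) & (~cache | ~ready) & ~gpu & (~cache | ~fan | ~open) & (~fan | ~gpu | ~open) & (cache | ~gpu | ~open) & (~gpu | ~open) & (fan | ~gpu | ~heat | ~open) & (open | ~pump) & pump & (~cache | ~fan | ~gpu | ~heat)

Unit clause (~gpu) forces gpu = False.
Unit clause (pump) forces pump = True.
In (~pump | ~ready) only ~ready is left, so ready = False.
In (~cache | ready) only ~cache is left, so cache = False.
In (open | ~pump) only open is left, so open = True.
In (cache | ~fan | ~open) only ~fan is left, so fan = False.
Set heat = True.
All clauses satisfied.

open=T; gpu=F; pump=T; fan=F; heat=T; ready=F; cache=F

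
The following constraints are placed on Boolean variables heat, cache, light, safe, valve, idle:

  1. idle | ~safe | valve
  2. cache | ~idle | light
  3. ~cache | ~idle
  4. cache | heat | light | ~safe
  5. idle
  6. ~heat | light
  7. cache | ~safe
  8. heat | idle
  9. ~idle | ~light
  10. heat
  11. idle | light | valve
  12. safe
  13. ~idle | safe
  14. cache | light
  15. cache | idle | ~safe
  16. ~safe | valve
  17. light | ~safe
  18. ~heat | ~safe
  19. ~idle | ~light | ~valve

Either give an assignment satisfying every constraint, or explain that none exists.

Case safe = True:
  (idle) forces idle = True.
  (~cache | ~idle) forces cache = False.
  Clause (cache | ~safe) is falsified — contradiction.
Case safe = False:
  Clause (safe) is falsified — contradiction.
Both cases fail, so the formula is unsatisfiable.

Unsatisfiable — no assignment works.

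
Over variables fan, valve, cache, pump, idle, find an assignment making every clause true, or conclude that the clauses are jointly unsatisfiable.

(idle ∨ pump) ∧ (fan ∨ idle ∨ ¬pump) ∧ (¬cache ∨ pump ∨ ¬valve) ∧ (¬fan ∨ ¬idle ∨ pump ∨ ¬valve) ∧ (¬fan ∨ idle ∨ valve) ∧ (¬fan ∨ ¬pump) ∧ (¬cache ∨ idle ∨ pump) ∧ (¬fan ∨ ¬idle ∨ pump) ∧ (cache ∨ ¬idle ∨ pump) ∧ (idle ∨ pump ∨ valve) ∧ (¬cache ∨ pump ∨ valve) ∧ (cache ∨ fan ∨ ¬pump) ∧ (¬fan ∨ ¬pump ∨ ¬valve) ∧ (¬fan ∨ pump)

fan: False, valve: True, cache: True, pump: True, idle: True

Try fan = True:
  (¬fan ∨ ¬pump) forces pump = False.
  clause (¬fan ∨ pump) is falsified — backtrack.
So fan = False.
Set valve = True.
Try cache = False:
  (cache ∨ fan ∨ ¬pump) forces pump = False.
  (idle ∨ pump) forces idle = True.
  clause (cache ∨ ¬idle ∨ pump) is falsified — backtrack.
So cache = True.
  then (¬cache ∨ pump ∨ ¬valve) forces pump = True.
  then (fan ∨ idle ∨ ¬pump) forces idle = True.
All clauses satisfied.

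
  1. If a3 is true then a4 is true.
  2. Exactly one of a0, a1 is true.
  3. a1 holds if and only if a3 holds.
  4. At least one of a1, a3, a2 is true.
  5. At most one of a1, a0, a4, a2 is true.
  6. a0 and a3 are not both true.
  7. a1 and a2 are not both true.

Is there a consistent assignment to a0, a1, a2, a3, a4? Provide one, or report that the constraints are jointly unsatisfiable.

Case a3 = True:
  (1) with a3=T forces a4 = True.
  (3) with a3=T forces a1 = True.
  Constraint (5) is violated (a1=T, a4=T) — contradiction.
Case a3 = False:
  (3) with a3=F forces a1 = False.
  (2) with a1=F forces a0 = True.
  (4) with a1=F, a3=F forces a2 = True.
  Constraint (5) is violated (a0=T, a2=T) — contradiction.
Both cases fail — unsatisfiable.

No satisfying assignment exists.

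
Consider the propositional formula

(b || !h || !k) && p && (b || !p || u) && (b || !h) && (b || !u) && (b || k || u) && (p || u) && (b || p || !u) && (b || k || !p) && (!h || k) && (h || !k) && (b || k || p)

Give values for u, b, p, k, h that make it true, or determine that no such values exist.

Unit clause (p) forces p = True.
Set u = True.
  then (b || !u) forces b = True.
Set k = True.
  then (h || !k) forces h = True.
All clauses satisfied.

u=T; b=T; p=T; k=T; h=T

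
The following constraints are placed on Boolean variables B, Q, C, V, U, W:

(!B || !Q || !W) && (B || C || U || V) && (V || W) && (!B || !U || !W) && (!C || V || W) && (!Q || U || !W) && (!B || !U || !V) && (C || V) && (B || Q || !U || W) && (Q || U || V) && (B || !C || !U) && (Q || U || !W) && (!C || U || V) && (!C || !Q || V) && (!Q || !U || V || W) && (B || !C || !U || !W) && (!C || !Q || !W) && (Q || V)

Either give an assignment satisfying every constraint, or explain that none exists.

B = False, Q = False, C = False, V = True, U = True, W = True

Set B = False.
Set Q = False.
  then (Q || V) forces V = True.
Set C = False.
Set U = True.
  then (B || Q || !U || W) forces W = True.
All clauses satisfied.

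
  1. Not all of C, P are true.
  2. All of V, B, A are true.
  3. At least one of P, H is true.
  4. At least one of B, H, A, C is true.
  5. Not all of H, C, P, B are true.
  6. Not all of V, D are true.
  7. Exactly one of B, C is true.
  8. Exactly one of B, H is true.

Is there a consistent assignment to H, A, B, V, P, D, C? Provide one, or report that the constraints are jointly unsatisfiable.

H=F, A=T, B=T, V=T, P=T, D=F, C=F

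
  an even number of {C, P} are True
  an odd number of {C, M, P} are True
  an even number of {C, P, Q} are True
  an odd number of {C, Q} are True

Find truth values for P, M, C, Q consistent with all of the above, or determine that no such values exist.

P=T, M=T, C=T, Q=F

{C, P}: 2 true → even ✓
{C, M, P}: 3 true → odd ✓
{C, P, Q}: 2 true → even ✓
{C, Q}: 1 true → odd ✓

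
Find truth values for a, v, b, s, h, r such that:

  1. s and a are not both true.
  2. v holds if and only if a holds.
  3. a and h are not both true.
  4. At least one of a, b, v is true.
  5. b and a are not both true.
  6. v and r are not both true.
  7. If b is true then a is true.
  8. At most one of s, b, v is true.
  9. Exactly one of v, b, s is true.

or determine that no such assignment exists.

a = True, v = True, b = False, s = False, h = False, r = False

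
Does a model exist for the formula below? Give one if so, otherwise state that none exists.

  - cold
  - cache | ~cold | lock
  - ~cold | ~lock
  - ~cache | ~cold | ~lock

Unit clause (cold) forces cold = True.
In (~cold | ~lock) only ~lock is left, so lock = False.
In (cache | ~cold | lock) only cache is left, so cache = True.
Check each clause:
  (cold): cold holds.
  (cache | ~cold | lock): cache holds.
  (~cold | ~lock): ~lock holds.
  (~cache | ~cold | ~lock): ~lock holds.
All clauses satisfied.

cache: True, cold: True, lock: False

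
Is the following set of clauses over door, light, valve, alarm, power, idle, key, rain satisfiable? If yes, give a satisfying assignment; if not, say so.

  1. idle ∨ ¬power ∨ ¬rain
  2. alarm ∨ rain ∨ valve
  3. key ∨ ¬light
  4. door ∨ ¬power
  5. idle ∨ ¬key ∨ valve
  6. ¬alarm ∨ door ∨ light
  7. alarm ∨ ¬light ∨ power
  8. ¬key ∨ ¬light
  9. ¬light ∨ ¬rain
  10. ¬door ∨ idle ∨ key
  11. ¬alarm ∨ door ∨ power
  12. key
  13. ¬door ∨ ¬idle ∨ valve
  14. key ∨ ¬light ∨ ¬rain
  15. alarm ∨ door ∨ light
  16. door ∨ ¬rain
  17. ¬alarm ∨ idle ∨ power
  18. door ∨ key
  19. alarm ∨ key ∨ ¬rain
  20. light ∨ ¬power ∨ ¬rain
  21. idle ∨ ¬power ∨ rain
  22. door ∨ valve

Unit clause (key) forces key = True.
In (¬key ∨ ¬light) only ¬light is left, so light = False.
Try door = False:
  (door ∨ ¬power) forces power = False.
  (¬alarm ∨ door ∨ light) forces alarm = False.
  clause (alarm ∨ door ∨ light) is falsified — backtrack.
So door = True.
Try valve = False:
  (idle ∨ ¬key ∨ valve) forces idle = True.
  clause (¬door ∨ ¬idle ∨ valve) is falsified — backtrack.
So valve = True.
Set alarm = True.
Set power = False.
  then (¬alarm ∨ idle ∨ power) forces idle = True.
Set rain = False.
All clauses satisfied.

door = True, light = False, valve = True, alarm = True, power = False, idle = True, key = True, rain = False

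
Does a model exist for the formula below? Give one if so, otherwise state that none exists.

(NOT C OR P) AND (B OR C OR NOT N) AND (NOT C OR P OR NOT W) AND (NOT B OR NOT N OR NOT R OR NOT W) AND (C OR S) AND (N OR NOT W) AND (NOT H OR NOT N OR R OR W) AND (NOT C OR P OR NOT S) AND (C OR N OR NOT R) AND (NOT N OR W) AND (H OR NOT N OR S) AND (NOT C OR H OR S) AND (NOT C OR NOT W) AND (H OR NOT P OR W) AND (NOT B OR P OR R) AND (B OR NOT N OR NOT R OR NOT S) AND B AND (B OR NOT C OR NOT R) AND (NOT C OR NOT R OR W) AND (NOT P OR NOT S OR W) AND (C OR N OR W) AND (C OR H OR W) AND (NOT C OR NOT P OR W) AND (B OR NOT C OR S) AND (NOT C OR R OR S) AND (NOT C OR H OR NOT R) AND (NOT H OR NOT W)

B = True; S = True; C = False; N = True; R = False; W = True; P = True; H = False

Unit clause (B) forces B = True.
Try S = False:
  (C OR S) forces C = True.
  (NOT C OR P) forces P = True.
  (NOT C OR H OR S) forces H = True.
  (NOT C OR NOT W) forces W = False.
  clause (NOT C OR NOT P OR W) is falsified — backtrack.
So S = True.
Set C = False.
Set N = True.
  then (NOT N OR W) forces W = True.
  then (NOT H OR NOT W) forces H = False.
  then (NOT B OR NOT N OR NOT R OR NOT W) forces R = False.
  then (NOT B OR P OR R) forces P = True.
All clauses satisfied.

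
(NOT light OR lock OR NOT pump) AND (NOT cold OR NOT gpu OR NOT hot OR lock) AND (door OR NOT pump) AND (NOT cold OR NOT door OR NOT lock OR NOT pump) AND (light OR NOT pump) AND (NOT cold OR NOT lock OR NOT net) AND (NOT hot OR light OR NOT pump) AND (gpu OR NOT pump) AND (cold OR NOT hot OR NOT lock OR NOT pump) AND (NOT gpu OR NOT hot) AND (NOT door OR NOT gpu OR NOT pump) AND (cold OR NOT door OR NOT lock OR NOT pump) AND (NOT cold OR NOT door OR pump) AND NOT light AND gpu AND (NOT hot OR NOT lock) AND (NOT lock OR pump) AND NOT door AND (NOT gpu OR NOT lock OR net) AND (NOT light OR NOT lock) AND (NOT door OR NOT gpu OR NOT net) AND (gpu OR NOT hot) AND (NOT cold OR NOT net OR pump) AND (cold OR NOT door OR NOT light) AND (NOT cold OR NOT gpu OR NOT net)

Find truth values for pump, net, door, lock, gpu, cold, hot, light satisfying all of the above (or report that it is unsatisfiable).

Unit clause (NOT light) forces light = False.
Unit clause (gpu) forces gpu = True.
Unit clause (NOT door) forces door = False.
In (door OR NOT pump) only NOT pump is left, so pump = False.
In (NOT gpu OR NOT hot) only NOT hot is left, so hot = False.
In (NOT lock OR pump) only NOT lock is left, so lock = False.
Set net = False.
Set cold = True.
All clauses satisfied.

pump = False, net = False, door = False, lock = False, gpu = True, cold = True, hot = False, light = False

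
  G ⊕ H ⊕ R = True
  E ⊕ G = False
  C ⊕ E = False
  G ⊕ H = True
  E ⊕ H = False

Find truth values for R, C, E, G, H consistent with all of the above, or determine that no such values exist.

UNSATISFIABLE

Adding constraints 2, 4, 5 mod 2: every variable appears an even number of times on the left, so the left side is 0.
But the right sides sum to 1 (mod 2). 0 ≠ 1 — the system is inconsistent.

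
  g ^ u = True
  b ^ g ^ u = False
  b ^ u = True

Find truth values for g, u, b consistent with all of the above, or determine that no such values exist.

g = True; u = False; b = True

g ^ u = T ^ F = True ✓
b ^ g ^ u = T ^ T ^ F = False ✓
b ^ u = T ^ F = True ✓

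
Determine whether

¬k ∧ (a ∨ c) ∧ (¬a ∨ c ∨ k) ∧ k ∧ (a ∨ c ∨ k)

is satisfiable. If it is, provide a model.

The formula is unsatisfiable.

Case k = True:
  Clause (¬k) is falsified — contradiction.
Case k = False:
  Clause (k) is falsified — contradiction.
Both cases fail, so the formula is unsatisfiable.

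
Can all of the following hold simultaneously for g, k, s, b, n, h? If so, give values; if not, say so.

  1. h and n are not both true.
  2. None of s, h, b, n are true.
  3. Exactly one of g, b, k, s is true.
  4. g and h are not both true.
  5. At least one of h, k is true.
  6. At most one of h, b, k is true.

g = False, k = True, s = False, b = False, n = False, h = False

  (1) h=F, n=F — not both ✓
  (2) {s, h, b, n}: 0 true — none ✓
  (3) {g, b, k, s}: 1 true — exactly one ✓
  (4) g=F, h=F — not both ✓
  (5) {h, k}: 1 true — at least one ✓
  (6) {h, b, k}: 1 true — at most one ✓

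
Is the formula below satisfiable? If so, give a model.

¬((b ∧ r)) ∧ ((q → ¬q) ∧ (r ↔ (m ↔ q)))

r = False, q = False, b = False, m = True

  ¬((b ∧ r)) = True
    b ∧ r = False
  (q → ¬q) ∧ (r ↔ (m ↔ q)) = True
    q → ¬q = True
      ¬q = True
    r ↔ (m ↔ q) = True
      m ↔ q = False
Both conjuncts True, so the formula holds.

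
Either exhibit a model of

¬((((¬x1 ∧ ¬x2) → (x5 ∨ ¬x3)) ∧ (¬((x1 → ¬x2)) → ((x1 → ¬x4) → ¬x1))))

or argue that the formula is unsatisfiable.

x1 = False, x2 = False, x3 = True, x4 = True, x5 = False

  ¬((((¬x1 ∧ ¬x2) → (x5 ∨ ¬x3)) ∧ (¬((x1 → ¬x2)) → ((x1 → ¬x4) → ¬x1)))) = True
    ((¬x1 ∧ ¬x2) → (x5 ∨ ¬x3)) ∧ (¬((x1 → ¬x2)) → ((x1 → ¬x4) → ¬x1)) = False
      (¬x1 ∧ ¬x2) → (x5 ∨ ¬x3) = False
        ¬x1 ∧ ¬x2 = True
          ¬x1 = True
          ¬x2 = True
        x5 ∨ ¬x3 = False
          ¬x3 = False
      ¬((x1 → ¬x2)) → ((x1 → ¬x4) → ¬x1) = True
        ¬((x1 → ¬x2)) = False
          x1 → ¬x2 = True
            ¬x2 = True
        (x1 → ¬x4) → ¬x1 = True
          x1 → ¬x4 = True
            ¬x4 = False
          ¬x1 = True
The formula evaluates to True.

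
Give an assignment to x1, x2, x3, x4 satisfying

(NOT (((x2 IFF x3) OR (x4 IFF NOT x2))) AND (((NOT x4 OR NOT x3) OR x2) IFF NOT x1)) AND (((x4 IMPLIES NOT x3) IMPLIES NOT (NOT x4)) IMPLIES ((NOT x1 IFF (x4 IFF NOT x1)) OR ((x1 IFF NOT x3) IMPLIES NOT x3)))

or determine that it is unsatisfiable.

x1=F, x2=T, x3=F, x4=T

  NOT (((x2 IFF x3) OR (x4 IFF NOT x2))) AND (((NOT x4 OR NOT x3) OR x2) IFF NOT x1) = True
    NOT (((x2 IFF x3) OR (x4 IFF NOT x2))) = True
      (x2 IFF x3) OR (x4 IFF NOT x2) = False
        x2 IFF x3 = False
        x4 IFF NOT x2 = False
          NOT x2 = False
    ((NOT x4 OR NOT x3) OR x2) IFF NOT x1 = True
      (NOT x4 OR NOT x3) OR x2 = True
        NOT x4 OR NOT x3 = True
          NOT x4 = False
          NOT x3 = True
      NOT x1 = True
  ((x4 IMPLIES NOT x3) IMPLIES NOT (NOT x4)) IMPLIES ((NOT x1 IFF (x4 IFF NOT x1)) OR ((x1 IFF NOT x3) IMPLIES NOT x3)) = True
    (x4 IMPLIES NOT x3) IMPLIES NOT (NOT x4) = True
      x4 IMPLIES NOT x3 = True
        NOT x3 = True
      NOT (NOT x4) = True
        NOT x4 = False
    (NOT x1 IFF (x4 IFF NOT x1)) OR ((x1 IFF NOT x3) IMPLIES NOT x3) = True
      NOT x1 IFF (x4 IFF NOT x1) = True
        NOT x1 = True
        x4 IFF NOT x1 = True
          NOT x1 = True
      (x1 IFF NOT x3) IMPLIES NOT x3 = True
        x1 IFF NOT x3 = False
          NOT x3 = True
        NOT x3 = True
Both conjuncts True, so the formula holds.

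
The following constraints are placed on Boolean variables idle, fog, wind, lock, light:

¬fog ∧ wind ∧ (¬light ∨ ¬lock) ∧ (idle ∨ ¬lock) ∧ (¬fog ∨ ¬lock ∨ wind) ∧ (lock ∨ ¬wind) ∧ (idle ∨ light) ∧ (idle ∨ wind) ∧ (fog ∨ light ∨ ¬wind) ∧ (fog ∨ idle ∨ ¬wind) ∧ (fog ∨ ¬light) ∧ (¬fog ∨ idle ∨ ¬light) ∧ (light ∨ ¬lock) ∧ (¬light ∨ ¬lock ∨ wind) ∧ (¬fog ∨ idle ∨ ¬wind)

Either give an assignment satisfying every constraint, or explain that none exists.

Case fog = True:
  Clause (¬fog) is falsified — contradiction.
Case fog = False:
  (wind) forces wind = True.
  (lock ∨ ¬wind) forces lock = True.
  (¬light ∨ ¬lock) forces light = False.
  Clause (fog ∨ light ∨ ¬wind) is falsified — contradiction.
Both cases fail, so the formula is unsatisfiable.

UNSATISFIABLE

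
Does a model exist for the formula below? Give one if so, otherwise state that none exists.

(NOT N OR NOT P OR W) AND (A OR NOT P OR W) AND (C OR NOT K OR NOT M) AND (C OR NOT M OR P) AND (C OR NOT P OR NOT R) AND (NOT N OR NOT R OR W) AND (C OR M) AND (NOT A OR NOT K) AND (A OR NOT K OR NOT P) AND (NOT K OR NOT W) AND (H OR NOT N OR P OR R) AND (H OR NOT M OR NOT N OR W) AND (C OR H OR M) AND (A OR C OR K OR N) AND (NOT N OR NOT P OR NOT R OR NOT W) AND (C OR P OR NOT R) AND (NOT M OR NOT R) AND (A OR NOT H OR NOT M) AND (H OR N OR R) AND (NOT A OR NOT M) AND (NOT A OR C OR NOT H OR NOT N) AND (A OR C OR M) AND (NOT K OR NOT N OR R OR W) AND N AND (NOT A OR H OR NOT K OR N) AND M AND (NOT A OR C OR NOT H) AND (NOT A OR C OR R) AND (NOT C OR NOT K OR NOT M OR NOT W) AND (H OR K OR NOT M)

Case M = True:
  (NOT M OR NOT R) forces R = False.
  (NOT A OR NOT M) forces A = False.
  (A OR NOT H OR NOT M) forces H = False.
  (H OR N OR R) forces N = True.
  (H OR NOT N OR P OR R) forces P = True.
  (NOT N OR NOT P OR W) forces W = True.
  (A OR NOT K OR NOT P) forces K = False.
  Clause (H OR K OR NOT M) is falsified — contradiction.
Case M = False:
  Clause (M) is falsified — contradiction.
Both cases fail, so the formula is unsatisfiable.

No satisfying assignment exists.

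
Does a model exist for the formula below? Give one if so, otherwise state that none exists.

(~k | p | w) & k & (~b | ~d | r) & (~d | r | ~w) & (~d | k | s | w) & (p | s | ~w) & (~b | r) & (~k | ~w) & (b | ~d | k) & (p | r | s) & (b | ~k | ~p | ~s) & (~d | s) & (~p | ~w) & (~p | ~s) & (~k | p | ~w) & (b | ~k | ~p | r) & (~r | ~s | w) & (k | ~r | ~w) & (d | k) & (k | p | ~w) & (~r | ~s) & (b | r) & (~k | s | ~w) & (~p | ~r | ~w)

Unit clause (k) forces k = True.
In (~k | ~w) only ~w is left, so w = False.
In (~k | p | w) only p is left, so p = True.
In (~p | ~s) only ~s is left, so s = False.
In (~d | s) only ~d is left, so d = False.
Try r = False:
  (~b | r) forces b = False.
  clause (b | ~k | ~p | r) is falsified — backtrack.
So r = True.
Set b = False.
All clauses satisfied.

d = False, w = False, r = True, s = False, p = True, b = False, k = True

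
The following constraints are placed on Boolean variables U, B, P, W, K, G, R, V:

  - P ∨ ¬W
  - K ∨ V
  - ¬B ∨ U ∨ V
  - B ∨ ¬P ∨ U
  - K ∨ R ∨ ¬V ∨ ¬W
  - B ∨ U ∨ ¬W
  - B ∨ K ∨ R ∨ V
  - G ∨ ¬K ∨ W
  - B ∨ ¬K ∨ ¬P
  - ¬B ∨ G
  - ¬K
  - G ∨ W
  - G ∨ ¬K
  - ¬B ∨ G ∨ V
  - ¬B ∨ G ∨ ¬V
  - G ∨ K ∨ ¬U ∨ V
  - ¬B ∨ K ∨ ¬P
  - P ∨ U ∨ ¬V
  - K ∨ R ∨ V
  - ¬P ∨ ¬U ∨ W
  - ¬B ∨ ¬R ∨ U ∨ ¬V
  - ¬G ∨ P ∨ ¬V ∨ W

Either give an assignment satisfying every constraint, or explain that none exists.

U = True, B = False, P = True, W = True, K = False, G = False, R = True, V = True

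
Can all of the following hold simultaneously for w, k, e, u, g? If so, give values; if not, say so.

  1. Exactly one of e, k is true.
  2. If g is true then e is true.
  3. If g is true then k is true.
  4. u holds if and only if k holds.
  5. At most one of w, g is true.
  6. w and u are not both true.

w=T, k=F, e=T, u=F, g=F

  (1) {e, k}: 1 true — exactly one ✓
  (2) g=F ⇒ e: vacuous ✓
  (3) g=F ⇒ k: vacuous ✓
  (4) u=F, k=F — same ✓
  (5) {w, g}: 1 true — at most one ✓
  (6) w=T, u=F — not both ✓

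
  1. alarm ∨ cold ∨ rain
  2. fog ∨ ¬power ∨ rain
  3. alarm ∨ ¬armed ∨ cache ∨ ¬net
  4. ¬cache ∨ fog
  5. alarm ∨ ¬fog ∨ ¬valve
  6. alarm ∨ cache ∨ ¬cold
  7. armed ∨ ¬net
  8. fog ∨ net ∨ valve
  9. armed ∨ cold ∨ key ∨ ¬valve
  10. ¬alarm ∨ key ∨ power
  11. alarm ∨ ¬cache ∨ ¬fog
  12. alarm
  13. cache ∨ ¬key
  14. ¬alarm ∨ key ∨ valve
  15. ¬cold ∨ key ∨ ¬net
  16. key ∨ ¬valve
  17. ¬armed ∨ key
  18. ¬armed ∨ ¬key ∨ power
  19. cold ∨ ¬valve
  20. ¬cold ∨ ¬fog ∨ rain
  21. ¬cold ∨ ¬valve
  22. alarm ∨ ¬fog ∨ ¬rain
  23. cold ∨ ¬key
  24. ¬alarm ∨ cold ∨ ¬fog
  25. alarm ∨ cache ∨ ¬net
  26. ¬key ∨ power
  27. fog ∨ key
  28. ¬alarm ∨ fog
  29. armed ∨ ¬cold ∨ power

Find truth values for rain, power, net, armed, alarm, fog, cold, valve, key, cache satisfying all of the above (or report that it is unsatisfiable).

rain: True; power: True; net: False; armed: False; alarm: True; fog: True; cold: True; valve: False; key: True; cache: True

Unit clause (alarm) forces alarm = True.
In (¬alarm ∨ fog) only fog is left, so fog = True.
In (¬alarm ∨ cold ∨ ¬fog) only cold is left, so cold = True.
In (¬cold ∨ ¬fog ∨ rain) only rain is left, so rain = True.
In (¬cold ∨ ¬valve) only ¬valve is left, so valve = False.
In (¬alarm ∨ key ∨ valve) only key is left, so key = True.
In (¬key ∨ power) only power is left, so power = True.
In (cache ∨ ¬key) only cache is left, so cache = True.
Set net = False.
Set armed = False.
All clauses satisfied.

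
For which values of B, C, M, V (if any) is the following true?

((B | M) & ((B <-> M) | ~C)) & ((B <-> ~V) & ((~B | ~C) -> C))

B=T, C=T, M=T, V=F

  (B | M) & ((B <-> M) | ~C) = True
    B | M = True
    (B <-> M) | ~C = True
      B <-> M = True
      ~C = False
  (B <-> ~V) & ((~B | ~C) -> C) = True
    B <-> ~V = True
      ~V = True
    (~B | ~C) -> C = True
      ~B | ~C = False
        ~B = False
        ~C = False
Both conjuncts True, so the formula holds.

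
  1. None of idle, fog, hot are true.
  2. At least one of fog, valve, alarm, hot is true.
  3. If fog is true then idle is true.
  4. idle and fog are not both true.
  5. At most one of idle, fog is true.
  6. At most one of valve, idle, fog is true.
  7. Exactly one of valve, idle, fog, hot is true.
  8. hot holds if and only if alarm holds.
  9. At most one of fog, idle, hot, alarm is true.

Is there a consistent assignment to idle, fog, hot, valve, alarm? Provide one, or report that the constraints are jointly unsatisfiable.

idle = False, fog = False, hot = False, valve = True, alarm = False

  (1) {idle, fog, hot}: 0 true — none ✓
  (2) {fog, valve, alarm, hot}: 1 true — at least one ✓
  (3) fog=F ⇒ idle: vacuous ✓
  (4) idle=F, fog=F — not both ✓
  (5) {idle, fog}: 0 true — at most one ✓
  (6) {valve, idle, fog}: 1 true — at most one ✓
  (7) {valve, idle, fog, hot}: 1 true — exactly one ✓
  (8) hot=F, alarm=F — same ✓
  (9) {fog, idle, hot, alarm}: 0 true — at most one ✓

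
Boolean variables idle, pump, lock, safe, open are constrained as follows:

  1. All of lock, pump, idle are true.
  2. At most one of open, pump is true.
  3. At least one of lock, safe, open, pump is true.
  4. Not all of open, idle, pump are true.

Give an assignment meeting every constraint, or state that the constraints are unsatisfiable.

idle=T; pump=T; lock=T; safe=T; open=F

  (1) {lock, pump, idle}: all 3 true ✓
  (2) {open, pump}: 1 true — at most one ✓
  (3) {lock, safe, open, pump}: 3 true — at least one ✓
  (4) {open, idle, pump}: 2/3 true — not all ✓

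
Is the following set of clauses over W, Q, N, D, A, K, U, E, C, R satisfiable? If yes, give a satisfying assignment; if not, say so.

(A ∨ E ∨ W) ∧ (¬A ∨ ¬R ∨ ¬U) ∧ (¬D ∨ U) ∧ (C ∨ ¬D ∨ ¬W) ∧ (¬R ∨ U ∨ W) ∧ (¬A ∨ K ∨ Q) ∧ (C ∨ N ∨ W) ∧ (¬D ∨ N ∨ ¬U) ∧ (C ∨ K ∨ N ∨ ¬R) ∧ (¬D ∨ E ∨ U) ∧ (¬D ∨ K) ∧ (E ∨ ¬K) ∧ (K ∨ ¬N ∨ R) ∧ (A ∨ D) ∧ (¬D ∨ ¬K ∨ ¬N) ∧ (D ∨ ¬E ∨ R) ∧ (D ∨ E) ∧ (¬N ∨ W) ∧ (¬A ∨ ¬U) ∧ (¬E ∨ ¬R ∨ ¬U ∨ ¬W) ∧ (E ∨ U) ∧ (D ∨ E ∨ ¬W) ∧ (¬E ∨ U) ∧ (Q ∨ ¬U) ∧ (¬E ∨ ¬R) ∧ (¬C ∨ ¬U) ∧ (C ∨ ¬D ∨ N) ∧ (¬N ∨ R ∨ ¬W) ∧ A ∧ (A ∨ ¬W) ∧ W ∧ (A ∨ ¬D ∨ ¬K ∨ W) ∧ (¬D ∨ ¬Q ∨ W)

Unsatisfiable — no assignment works.

Case A = True:
  (¬A ∨ ¬U) forces U = False.
  (¬D ∨ U) forces D = False.
  (D ∨ E) forces E = True.
  Clause (¬E ∨ U) is falsified — contradiction.
Case A = False:
  Clause (A) is falsified — contradiction.
Both cases fail, so the formula is unsatisfiable.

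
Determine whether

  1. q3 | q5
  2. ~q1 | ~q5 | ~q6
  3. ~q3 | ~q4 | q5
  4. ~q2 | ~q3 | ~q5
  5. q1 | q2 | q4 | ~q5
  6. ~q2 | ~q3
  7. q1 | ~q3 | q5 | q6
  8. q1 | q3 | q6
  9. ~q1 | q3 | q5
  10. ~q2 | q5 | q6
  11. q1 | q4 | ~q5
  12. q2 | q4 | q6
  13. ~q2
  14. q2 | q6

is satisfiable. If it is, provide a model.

q1 = False, q2 = False, q3 = True, q4 = False, q5 = False, q6 = True

Unit clause (~q2) forces q2 = False.
In (q2 | q6) only q6 is left, so q6 = True.
Set q1 = False.
Set q3 = True.
Set q4 = False.
  then (q1 | q2 | q4 | ~q5) forces q5 = False.
All clauses satisfied.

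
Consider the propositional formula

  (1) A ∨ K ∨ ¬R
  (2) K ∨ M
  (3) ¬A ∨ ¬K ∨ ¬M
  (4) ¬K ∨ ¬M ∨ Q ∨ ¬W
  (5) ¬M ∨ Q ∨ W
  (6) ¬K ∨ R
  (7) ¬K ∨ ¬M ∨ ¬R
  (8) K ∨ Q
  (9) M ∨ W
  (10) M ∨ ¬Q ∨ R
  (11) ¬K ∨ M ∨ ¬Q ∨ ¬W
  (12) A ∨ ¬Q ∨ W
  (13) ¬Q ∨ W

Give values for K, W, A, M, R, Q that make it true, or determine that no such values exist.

Set K = False.
  then (K ∨ M) forces M = True.
  then (K ∨ Q) forces Q = True.
  then (¬Q ∨ W) forces W = True.
Set A = False.
  then (A ∨ K ∨ ¬R) forces R = False.
All clauses satisfied.

K = False, W = True, A = False, M = True, R = False, Q = True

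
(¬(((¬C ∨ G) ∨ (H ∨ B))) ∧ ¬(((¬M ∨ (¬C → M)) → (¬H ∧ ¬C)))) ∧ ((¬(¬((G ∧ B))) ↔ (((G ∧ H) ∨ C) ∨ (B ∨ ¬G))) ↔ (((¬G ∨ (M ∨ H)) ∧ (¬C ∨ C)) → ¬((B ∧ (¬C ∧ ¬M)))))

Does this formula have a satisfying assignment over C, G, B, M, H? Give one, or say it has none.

Case C = True: the formula simplifies to ¬((G ∨ (H ∨ B))) ∧ ¬(¬((G ∧ B))).
  G = True: the conjunct ¬((G ∨ (H ∨ B))) becomes ¬((True ∨ (H ∨ B))) = False.
  G = False: the conjunct ¬(¬((G ∧ B))) becomes ¬(¬False) = False.
Case C = False: the conjunct ¬(((¬C ∨ G) ∨ (H ∨ B))) becomes ¬((True ∨ (H ∨ B))) = False.
Both cases fail — unsatisfiable.

Unsatisfiable — no assignment works.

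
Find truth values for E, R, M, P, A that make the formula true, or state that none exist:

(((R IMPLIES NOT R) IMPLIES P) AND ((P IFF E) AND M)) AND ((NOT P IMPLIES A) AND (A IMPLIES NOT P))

E=F; R=T; M=T; P=F; A=T

  ((R IMPLIES NOT R) IMPLIES P) AND ((P IFF E) AND M) = True
    (R IMPLIES NOT R) IMPLIES P = True
      R IMPLIES NOT R = False
        NOT R = False
    (P IFF E) AND M = True
      P IFF E = True
  (NOT P IMPLIES A) AND (A IMPLIES NOT P) = True
    NOT P IMPLIES A = True
      NOT P = True
    A IMPLIES NOT P = True
      NOT P = True
Both conjuncts True, so the formula holds.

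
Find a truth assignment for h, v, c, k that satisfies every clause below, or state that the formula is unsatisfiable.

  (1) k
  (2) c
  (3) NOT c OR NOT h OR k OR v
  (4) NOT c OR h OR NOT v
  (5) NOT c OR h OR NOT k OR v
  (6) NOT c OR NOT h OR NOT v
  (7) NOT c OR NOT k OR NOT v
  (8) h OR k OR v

h = True; v = False; c = True; k = True

Unit clause (k) forces k = True.
Unit clause (c) forces c = True.
In (NOT c OR NOT k OR NOT v) only NOT v is left, so v = False.
In (NOT c OR h OR NOT k OR v) only h is left, so h = True.
Check each clause:
  (k): k holds.
  (c): c holds.
  (NOT c OR NOT h OR k OR v): k holds.
  (NOT c OR h OR NOT v): h holds.
  (NOT c OR h OR NOT k OR v): h holds.
  (NOT c OR NOT h OR NOT v): NOT v holds.
  (NOT c OR NOT k OR NOT v): NOT v holds.
  (h OR k OR v): h holds.
All clauses satisfied.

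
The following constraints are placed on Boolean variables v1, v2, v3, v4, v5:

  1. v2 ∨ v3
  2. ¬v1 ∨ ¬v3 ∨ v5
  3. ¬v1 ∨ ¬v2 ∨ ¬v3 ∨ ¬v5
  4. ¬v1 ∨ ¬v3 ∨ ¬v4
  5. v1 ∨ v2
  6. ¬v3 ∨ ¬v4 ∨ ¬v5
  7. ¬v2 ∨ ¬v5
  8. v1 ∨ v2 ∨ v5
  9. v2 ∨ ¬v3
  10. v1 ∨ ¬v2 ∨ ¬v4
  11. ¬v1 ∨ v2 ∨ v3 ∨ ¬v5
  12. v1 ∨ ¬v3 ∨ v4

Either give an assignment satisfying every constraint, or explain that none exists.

v1: False, v2: True, v3: False, v4: False, v5: False

Set v1 = False.
  then (v1 ∨ v2) forces v2 = True.
  then (¬v2 ∨ ¬v5) forces v5 = False.
  then (v1 ∨ ¬v2 ∨ ¬v4) forces v4 = False.
  then (v1 ∨ ¬v3 ∨ v4) forces v3 = False.
All clauses satisfied.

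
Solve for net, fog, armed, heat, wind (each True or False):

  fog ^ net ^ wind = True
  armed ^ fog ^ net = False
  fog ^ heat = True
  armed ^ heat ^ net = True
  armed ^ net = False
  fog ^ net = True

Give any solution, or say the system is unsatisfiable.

net = True; fog = False; armed = True; heat = True; wind = False

fog ^ net ^ wind = F ^ T ^ F = True ✓
armed ^ fog ^ net = T ^ F ^ T = False ✓
fog ^ heat = F ^ T = True ✓
armed ^ heat ^ net = T ^ T ^ T = True ✓
armed ^ net = T ^ T = False ✓
fog ^ net = F ^ T = True ✓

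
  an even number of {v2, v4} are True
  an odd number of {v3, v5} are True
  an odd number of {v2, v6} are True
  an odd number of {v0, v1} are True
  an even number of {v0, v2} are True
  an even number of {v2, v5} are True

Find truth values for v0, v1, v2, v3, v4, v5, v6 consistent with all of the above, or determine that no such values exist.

v0 = False, v1 = True, v2 = False, v3 = True, v4 = False, v5 = False, v6 = True

{v2, v4}: 0 true → even ✓
{v3, v5}: 1 true → odd ✓
{v2, v6}: 1 true → odd ✓
{v0, v1}: 1 true → odd ✓
{v0, v2}: 0 true → even ✓
{v2, v5}: 0 true → even ✓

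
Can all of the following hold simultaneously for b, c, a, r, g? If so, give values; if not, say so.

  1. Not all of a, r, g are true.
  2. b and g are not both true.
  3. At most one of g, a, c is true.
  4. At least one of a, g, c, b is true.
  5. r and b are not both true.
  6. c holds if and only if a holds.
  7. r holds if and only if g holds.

b = False; c = False; a = False; r = True; g = True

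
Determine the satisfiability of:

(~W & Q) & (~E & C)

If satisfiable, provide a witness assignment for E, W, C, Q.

E = False, W = False, C = True, Q = True

  ~W & Q = True
    ~W = True
  ~E & C = True
    ~E = True
Both conjuncts True, so the formula holds.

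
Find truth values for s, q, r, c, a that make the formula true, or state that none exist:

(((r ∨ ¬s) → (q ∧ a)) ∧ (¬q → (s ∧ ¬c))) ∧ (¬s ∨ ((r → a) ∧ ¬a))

s = True; q = False; r = False; c = False; a = False

  ((r ∨ ¬s) → (q ∧ a)) ∧ (¬q → (s ∧ ¬c)) = True
    (r ∨ ¬s) → (q ∧ a) = True
      r ∨ ¬s = False
        ¬s = False
      q ∧ a = False
    ¬q → (s ∧ ¬c) = True
      ¬q = True
      s ∧ ¬c = True
        ¬c = True
  ¬s ∨ ((r → a) ∧ ¬a) = True
    ¬s = False
    (r → a) ∧ ¬a = True
      r → a = True
      ¬a = True
Both conjuncts True, so the formula holds.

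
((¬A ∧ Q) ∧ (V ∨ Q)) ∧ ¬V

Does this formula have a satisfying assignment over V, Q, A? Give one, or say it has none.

V=F, Q=T, A=F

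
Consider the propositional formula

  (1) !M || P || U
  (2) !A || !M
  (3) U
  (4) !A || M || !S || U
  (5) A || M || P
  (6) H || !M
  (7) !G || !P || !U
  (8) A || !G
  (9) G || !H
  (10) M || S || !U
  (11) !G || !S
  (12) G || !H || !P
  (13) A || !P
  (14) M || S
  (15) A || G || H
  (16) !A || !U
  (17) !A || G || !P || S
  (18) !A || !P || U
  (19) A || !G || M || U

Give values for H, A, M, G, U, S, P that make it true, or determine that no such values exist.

The formula is unsatisfiable.

Case U = True:
  (!A || !U) forces A = False.
  (A || !G) forces G = False.
  (G || !H) forces H = False.
  Clause (A || G || H) is falsified — contradiction.
Case U = False:
  Clause (U) is falsified — contradiction.
Both cases fail, so the formula is unsatisfiable.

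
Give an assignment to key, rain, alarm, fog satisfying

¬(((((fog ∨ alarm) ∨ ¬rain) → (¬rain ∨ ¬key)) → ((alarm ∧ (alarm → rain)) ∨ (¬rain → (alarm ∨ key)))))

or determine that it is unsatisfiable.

key = False, rain = False, alarm = False, fog = True

  ¬(((((fog ∨ alarm) ∨ ¬rain) → (¬rain ∨ ¬key)) → ((alarm ∧ (alarm → rain)) ∨ (¬rain → (alarm ∨ key))))) = True
    (((fog ∨ alarm) ∨ ¬rain) → (¬rain ∨ ¬key)) → ((alarm ∧ (alarm → rain)) ∨ (¬rain → (alarm ∨ key))) = False
      ((fog ∨ alarm) ∨ ¬rain) → (¬rain ∨ ¬key) = True
        (fog ∨ alarm) ∨ ¬rain = True
          fog ∨ alarm = True
          ¬rain = True
        ¬rain ∨ ¬key = True
          ¬rain = True
          ¬key = True
      (alarm ∧ (alarm → rain)) ∨ (¬rain → (alarm ∨ key)) = False
        alarm ∧ (alarm → rain) = False
          alarm → rain = True
        ¬rain → (alarm ∨ key) = False
          ¬rain = True
          alarm ∨ key = False
The formula evaluates to True.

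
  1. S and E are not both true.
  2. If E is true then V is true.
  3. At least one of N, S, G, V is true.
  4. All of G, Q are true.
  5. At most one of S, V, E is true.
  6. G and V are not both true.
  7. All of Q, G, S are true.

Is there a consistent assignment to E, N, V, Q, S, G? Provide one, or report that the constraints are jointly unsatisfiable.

E = False, N = True, V = False, Q = True, S = True, G = True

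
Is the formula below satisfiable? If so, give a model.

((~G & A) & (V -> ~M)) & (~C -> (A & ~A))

M = True, A = True, C = True, V = False, G = False

  (~G & A) & (V -> ~M) = True
    ~G & A = True
      ~G = True
    V -> ~M = True
      ~M = False
  ~C -> (A & ~A) = True
    ~C = False
    A & ~A = False
      ~A = False
Both conjuncts True, so the formula holds.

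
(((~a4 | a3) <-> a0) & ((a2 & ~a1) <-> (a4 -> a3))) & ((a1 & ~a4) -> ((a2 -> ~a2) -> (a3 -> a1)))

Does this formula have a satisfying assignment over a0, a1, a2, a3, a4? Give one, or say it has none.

a0 = True, a1 = False, a2 = True, a3 = True, a4 = False

  ((~a4 | a3) <-> a0) & ((a2 & ~a1) <-> (a4 -> a3)) = True
    (~a4 | a3) <-> a0 = True
      ~a4 | a3 = True
        ~a4 = True
    (a2 & ~a1) <-> (a4 -> a3) = True
      a2 & ~a1 = True
        ~a1 = True
      a4 -> a3 = True
  (a1 & ~a4) -> ((a2 -> ~a2) -> (a3 -> a1)) = True
    a1 & ~a4 = False
      ~a4 = True
    (a2 -> ~a2) -> (a3 -> a1) = True
      a2 -> ~a2 = False
        ~a2 = False
      a3 -> a1 = False
Both conjuncts True, so the formula holds.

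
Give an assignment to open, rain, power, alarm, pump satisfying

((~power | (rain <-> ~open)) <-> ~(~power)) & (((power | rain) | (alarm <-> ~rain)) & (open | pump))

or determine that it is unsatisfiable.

open=T; rain=F; power=T; alarm=F; pump=F

  (~power | (rain <-> ~open)) <-> ~(~power) = True
    ~power | (rain <-> ~open) = True
      ~power = False
      rain <-> ~open = True
        ~open = False
    ~(~power) = True
      ~power = False
  ((power | rain) | (alarm <-> ~rain)) & (open | pump) = True
    (power | rain) | (alarm <-> ~rain) = True
      power | rain = True
      alarm <-> ~rain = False
        ~rain = True
    open | pump = True
Both conjuncts True, so the formula holds.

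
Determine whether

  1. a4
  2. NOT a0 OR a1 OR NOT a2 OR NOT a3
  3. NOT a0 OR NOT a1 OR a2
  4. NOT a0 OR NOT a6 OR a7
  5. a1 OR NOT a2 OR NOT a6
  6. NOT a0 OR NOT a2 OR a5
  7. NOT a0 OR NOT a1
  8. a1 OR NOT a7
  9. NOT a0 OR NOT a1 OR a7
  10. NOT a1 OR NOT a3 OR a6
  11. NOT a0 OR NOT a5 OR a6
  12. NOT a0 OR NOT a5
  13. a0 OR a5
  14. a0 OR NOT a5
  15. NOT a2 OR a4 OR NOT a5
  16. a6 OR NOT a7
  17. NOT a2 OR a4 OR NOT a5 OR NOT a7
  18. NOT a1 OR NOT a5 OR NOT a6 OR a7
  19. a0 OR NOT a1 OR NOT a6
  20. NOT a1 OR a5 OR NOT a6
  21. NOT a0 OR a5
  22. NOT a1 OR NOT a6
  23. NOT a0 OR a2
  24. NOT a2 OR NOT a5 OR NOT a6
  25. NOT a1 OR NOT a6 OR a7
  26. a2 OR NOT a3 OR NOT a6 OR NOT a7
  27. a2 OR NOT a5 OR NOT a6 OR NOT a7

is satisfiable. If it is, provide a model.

No satisfying assignment exists.

Case a5 = True:
  (a4) forces a4 = True.
  (NOT a0 OR NOT a5) forces a0 = False.
  Clause (a0 OR NOT a5) is falsified — contradiction.
Case a5 = False:
  (a4) forces a4 = True.
  (a0 OR a5) forces a0 = True.
  Clause (NOT a0 OR a5) is falsified — contradiction.
Both cases fail, so the formula is unsatisfiable.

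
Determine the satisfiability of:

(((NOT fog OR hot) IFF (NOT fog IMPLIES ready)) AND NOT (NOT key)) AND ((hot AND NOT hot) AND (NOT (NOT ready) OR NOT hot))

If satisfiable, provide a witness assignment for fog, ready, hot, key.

No satisfying assignment exists.

Case hot = True: the conjunct NOT hot is False.
Case hot = False: the conjunct hot is False.
Both cases fail — unsatisfiable.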